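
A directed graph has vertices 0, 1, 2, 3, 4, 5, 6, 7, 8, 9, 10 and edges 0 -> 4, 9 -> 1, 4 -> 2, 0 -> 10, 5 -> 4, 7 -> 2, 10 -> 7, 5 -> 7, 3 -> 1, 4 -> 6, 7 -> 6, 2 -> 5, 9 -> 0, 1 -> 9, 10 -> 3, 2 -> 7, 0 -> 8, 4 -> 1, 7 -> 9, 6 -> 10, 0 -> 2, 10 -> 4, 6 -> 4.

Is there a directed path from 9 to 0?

Explore from 9.
Distance 1: reach 0, 1.
Found 0.

Yes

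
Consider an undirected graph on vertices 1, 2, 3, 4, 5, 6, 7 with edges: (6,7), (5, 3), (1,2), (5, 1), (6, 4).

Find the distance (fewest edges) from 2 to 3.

Distance 0: 2.
Distance 1: 1.
Distance 2: 5.
Distance 3: 3 — contains 3.

3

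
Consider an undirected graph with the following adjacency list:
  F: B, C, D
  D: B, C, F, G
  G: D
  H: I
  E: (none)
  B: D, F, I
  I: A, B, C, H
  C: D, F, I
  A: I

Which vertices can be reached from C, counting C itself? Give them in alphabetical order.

A, B, C, D, F, G, H, I

Start at C.
Its neighbours: D, F, I.
Then their neighbours: A, B, G, H.
Nothing further is reachable.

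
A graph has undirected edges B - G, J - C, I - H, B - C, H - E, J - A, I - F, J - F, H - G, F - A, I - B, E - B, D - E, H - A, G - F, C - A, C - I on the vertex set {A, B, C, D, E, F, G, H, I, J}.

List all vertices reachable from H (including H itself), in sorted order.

A, B, C, D, E, F, G, H, I, J

Start at H.
Its neighbours: A, E, G, I.
Then their neighbours: B, C, D, F, J.
Every vertex is now reached.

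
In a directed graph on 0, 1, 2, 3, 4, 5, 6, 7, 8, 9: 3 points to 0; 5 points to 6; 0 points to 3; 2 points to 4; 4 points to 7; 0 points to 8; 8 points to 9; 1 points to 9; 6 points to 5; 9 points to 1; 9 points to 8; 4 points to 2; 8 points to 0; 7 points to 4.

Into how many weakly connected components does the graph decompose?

3

From 0: component {0, 1, 3, 8, 9}.
From 2: component {2, 4, 7}.
From 5: component {5, 6}.
That's 3 components.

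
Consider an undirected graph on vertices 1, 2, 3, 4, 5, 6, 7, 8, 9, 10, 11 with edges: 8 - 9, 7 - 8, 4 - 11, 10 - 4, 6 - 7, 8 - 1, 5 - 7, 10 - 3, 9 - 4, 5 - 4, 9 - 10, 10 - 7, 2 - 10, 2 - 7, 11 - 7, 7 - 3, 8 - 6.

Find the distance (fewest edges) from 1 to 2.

Distance 0: 1.
Distance 1: 8.
Distance 2: 6, 7, 9.
Distance 3: 2, 3, 4, 5, 10, 11 — contains 2.

3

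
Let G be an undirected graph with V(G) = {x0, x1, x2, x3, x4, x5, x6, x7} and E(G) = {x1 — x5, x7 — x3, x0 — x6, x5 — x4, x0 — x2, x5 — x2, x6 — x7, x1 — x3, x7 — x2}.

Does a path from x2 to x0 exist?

Explore from x2.
Distance 1: reach x0, x5, x7.
Found x0.

Yes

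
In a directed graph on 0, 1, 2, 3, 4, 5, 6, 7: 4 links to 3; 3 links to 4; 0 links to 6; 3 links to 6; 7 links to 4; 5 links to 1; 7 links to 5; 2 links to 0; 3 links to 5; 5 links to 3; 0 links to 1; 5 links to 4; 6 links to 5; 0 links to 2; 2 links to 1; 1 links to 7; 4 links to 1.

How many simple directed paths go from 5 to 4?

3

5→1→7→4
5→3→4
5→4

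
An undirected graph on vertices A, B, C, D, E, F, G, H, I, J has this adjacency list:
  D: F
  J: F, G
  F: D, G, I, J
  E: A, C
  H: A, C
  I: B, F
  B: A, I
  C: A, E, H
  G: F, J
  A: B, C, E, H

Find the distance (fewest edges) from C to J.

Distance 0: C.
Distance 1: A, E, H.
Distance 2: B.
Distance 3: I.
Distance 4: F.
Distance 5: D, G, J — contains J.

5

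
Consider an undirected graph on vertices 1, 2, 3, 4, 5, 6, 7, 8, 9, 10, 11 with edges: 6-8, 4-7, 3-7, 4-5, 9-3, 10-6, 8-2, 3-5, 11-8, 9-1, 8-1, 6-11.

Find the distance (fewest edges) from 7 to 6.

Distance 0: 7.
Distance 1: 3, 4.
Distance 2: 5, 9.
Distance 3: 1.
Distance 4: 8.
Distance 5: 2, 6, 11 — contains 6.

5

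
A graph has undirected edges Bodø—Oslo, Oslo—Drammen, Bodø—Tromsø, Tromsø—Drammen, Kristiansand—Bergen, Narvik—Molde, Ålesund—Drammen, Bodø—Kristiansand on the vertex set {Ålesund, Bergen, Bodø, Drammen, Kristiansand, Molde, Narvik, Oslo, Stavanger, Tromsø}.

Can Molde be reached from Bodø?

No

Explore from Bodø.
Distance 1: reach Kristiansand, Oslo, Tromsø.
Distance 2: reach Bergen, Drammen.
Distance 3: reach Ålesund.
The search is exhausted without reaching Molde; it lies in a different component.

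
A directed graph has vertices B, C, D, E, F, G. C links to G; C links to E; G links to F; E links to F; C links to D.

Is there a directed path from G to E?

Explore from G.
Distance 1: reach F.
The search from G is exhausted; no directed path reaches E.

No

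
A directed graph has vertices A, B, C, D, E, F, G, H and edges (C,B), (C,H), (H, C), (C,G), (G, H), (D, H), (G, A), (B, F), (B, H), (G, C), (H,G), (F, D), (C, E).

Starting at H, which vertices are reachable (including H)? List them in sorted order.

Start at H.
Its neighbours: C, G.
Then their neighbours: A, B, E.
Then next layer: F.
Then next layer: D.
Every vertex is now reached.

A, B, C, D, E, F, G, H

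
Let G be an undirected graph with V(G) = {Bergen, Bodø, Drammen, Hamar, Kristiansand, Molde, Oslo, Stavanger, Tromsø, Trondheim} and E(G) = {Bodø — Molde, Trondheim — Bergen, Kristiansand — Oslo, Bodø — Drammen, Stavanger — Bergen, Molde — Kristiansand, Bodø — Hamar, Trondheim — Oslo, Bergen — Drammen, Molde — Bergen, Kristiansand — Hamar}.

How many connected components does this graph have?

From Bergen: component {Bergen, Bodø, Drammen, Hamar, Kristiansand, Molde, Oslo, Stavanger, Trondheim}.
From Tromsø: component {Tromsø}.
That's 2 components.

2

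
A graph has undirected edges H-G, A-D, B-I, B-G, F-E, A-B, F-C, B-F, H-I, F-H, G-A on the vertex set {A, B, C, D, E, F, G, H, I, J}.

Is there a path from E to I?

Yes

Explore from E.
Distance 1: reach F.
Distance 2: reach B, C, H.
Distance 3: reach A, G, I.
Found I.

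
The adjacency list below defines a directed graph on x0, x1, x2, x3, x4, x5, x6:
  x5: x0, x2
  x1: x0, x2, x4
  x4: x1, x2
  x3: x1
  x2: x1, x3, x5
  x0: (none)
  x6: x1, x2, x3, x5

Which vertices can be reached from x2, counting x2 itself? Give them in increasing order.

x0, x1, x2, x3, x4, x5

Start at x2.
Its neighbours: x1, x3, x5.
Then their neighbours: x0, x4.
Nothing further is reachable.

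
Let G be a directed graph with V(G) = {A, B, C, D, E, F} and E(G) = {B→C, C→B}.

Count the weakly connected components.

5

From A: component {A}.
From B: component {B, C}.
From D: component {D}.
From E: component {E}.
From F: component {F}.
That's 5 components.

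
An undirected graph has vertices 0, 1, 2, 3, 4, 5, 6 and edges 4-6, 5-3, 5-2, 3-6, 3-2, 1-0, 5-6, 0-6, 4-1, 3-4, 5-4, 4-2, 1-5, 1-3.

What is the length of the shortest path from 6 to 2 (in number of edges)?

Distance 0: 6.
Distance 1: 0, 3, 4, 5.
Distance 2: 1, 2 — contains 2.

2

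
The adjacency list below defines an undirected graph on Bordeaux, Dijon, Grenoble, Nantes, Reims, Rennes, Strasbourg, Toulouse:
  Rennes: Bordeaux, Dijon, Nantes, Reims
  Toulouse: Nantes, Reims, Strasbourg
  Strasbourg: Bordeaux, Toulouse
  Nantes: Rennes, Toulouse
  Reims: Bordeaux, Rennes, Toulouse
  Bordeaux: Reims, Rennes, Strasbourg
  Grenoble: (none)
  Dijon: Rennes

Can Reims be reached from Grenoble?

No

Grenoble has no edges, so nothing is reachable from it.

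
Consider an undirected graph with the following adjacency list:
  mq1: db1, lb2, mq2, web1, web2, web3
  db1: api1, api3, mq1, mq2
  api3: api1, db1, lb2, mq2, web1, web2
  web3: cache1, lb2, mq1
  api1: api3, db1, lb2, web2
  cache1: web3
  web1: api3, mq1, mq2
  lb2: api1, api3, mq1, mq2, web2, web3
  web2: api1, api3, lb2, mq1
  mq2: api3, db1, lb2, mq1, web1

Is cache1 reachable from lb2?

Yes

Explore from lb2.
Distance 1: reach api1, api3, mq1, mq2, web2, web3.
Distance 2: reach cache1, db1, web1.
Found cache1.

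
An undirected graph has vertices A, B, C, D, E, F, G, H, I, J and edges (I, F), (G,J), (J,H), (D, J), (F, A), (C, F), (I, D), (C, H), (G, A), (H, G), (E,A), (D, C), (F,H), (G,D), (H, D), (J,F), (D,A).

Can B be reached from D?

Explore from D.
Distance 1: reach A, C, G, H, I, J.
Distance 2: reach E, F.
The search is exhausted without reaching B; it lies in a different component.

No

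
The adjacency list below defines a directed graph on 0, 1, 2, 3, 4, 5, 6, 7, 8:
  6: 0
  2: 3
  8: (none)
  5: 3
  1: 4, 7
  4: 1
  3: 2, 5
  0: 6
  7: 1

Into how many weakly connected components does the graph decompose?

From 0: component {0, 6}.
From 1: component {1, 4, 7}.
From 2: component {2, 3, 5}.
From 8: component {8}.
That's 4 components.

4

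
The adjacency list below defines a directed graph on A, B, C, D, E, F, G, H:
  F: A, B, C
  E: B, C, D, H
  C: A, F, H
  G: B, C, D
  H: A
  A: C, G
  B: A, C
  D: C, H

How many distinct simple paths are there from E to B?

16

E→B
E→C→A→G→B
E→C→F→A→G→B
E→C→F→B
E→C→H→A→G→B
E→D→C→A→G→B
E→D→C→F→A→G→B
E→D→C→F→B
... and 8 more.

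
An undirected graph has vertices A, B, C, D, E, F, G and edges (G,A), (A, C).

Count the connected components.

5

From A: component {A, C, G}.
From B: component {B}.
From D: component {D}.
From E: component {E}.
From F: component {F}.
That's 5 components.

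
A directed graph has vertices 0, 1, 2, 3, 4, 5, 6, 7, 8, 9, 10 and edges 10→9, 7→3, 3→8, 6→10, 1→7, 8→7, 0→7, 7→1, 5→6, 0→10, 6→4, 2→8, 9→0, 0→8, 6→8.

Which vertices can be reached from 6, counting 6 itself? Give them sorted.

Start at 6.
Its neighbours: 4, 8, 10.
Then their neighbours: 7, 9.
Then next layer: 0, 1, 3.
Nothing further is reachable.

0, 1, 3, 4, 6, 7, 8, 9, 10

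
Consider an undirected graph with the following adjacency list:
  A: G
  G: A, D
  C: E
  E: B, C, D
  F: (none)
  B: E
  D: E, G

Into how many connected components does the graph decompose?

From A: component {A, B, C, D, E, G}.
From F: component {F}.
That's 2 components.

2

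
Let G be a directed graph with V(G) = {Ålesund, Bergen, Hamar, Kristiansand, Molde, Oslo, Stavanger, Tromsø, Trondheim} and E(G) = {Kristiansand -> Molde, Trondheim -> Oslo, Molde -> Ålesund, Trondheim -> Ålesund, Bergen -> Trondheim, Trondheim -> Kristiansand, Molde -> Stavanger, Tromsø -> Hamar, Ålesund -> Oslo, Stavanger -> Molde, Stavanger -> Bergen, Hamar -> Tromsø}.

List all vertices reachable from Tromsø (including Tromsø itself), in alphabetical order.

Hamar, Tromsø

Start at Tromsø.
Its neighbours: Hamar.
Nothing further is reachable.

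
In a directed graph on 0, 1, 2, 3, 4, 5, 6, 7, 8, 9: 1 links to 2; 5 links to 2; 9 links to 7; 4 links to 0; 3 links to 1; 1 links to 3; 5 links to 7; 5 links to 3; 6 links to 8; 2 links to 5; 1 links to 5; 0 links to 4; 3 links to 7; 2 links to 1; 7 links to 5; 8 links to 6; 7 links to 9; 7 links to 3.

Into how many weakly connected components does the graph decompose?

From 0: component {0, 4}.
From 1: component {1, 2, 3, 5, 7, 9}.
From 6: component {6, 8}.
That's 3 components.

3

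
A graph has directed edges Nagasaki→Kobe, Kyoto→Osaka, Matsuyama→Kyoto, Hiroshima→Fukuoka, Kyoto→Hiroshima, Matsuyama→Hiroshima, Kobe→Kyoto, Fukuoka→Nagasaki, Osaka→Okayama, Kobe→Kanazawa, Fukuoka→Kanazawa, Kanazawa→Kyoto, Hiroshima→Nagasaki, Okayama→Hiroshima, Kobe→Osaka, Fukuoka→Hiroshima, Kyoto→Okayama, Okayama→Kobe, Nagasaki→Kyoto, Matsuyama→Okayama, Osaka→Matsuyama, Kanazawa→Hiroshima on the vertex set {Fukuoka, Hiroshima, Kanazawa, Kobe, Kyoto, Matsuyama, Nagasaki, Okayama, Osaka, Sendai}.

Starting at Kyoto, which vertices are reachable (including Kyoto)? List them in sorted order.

Fukuoka, Hiroshima, Kanazawa, Kobe, Kyoto, Matsuyama, Nagasaki, Okayama, Osaka

Start at Kyoto.
Its neighbours: Hiroshima, Okayama, Osaka.
Then their neighbours: Fukuoka, Kobe, Matsuyama, Nagasaki.
Then next layer: Kanazawa.
Nothing further is reachable.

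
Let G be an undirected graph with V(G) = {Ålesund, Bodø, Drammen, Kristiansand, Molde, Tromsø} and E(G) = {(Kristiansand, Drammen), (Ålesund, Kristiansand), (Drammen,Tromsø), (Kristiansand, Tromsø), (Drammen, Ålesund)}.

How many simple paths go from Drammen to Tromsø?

Drammen–Ålesund–Kristiansand–Tromsø
Drammen–Kristiansand–Tromsø
Drammen–Tromsø

3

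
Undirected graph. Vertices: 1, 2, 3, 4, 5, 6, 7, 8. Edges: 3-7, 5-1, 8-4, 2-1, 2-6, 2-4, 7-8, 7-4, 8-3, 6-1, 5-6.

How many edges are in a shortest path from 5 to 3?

5

Distance 0: 5.
Distance 1: 1, 6.
Distance 2: 2.
Distance 3: 4.
Distance 4: 7, 8.
Distance 5: 3 — contains 3.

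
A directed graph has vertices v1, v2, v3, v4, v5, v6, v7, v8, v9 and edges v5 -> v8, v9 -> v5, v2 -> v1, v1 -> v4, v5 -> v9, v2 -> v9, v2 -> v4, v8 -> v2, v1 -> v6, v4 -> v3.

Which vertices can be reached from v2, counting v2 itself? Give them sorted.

Start at v2.
Its neighbours: v1, v4, v9.
Then their neighbours: v3, v5, v6.
Then next layer: v8.
Nothing further is reachable.

v1, v2, v3, v4, v5, v6, v8, v9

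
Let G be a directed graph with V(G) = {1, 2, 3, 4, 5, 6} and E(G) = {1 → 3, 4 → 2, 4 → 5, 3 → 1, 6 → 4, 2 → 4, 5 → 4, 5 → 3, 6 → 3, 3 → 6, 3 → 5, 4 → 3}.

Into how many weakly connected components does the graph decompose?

From 1: component {1, 2, 3, 4, 5, 6}.
That's 1 component.

1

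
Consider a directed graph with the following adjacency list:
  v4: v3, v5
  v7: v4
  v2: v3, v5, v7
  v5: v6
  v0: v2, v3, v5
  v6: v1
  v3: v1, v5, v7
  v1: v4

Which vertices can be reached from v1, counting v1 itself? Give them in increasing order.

v1, v3, v4, v5, v6, v7

Start at v1.
Its neighbours: v4.
Then their neighbours: v3, v5.
Then next layer: v6, v7.
Nothing further is reachable.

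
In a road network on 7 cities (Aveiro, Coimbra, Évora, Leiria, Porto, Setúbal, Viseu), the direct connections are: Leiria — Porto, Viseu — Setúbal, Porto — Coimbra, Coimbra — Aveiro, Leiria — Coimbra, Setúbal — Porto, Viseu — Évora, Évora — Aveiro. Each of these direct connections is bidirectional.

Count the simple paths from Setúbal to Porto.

3

Setúbal–Porto
Setúbal–Viseu–Évora–Aveiro–Coimbra–Leiria–Porto
Setúbal–Viseu–Évora–Aveiro–Coimbra–Porto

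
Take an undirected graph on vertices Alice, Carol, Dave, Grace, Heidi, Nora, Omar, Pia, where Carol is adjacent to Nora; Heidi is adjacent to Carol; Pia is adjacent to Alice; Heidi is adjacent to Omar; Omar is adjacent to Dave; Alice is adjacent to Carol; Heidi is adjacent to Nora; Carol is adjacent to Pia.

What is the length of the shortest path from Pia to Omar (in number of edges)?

3

Distance 0: Pia.
Distance 1: Alice, Carol.
Distance 2: Heidi, Nora.
Distance 3: Omar — contains Omar.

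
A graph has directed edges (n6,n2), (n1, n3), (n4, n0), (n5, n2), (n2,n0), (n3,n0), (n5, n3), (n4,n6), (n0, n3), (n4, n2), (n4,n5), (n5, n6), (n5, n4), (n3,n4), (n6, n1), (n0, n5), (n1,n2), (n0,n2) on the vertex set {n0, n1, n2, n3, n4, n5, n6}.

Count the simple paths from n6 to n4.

n6→n1→n2→n0→n3→n4
n6→n1→n2→n0→n5→n3→n4
n6→n1→n2→n0→n5→n4
n6→n1→n3→n0→n5→n4
n6→n1→n3→n4
n6→n2→n0→n3→n4
n6→n2→n0→n5→n3→n4
n6→n2→n0→n5→n4

8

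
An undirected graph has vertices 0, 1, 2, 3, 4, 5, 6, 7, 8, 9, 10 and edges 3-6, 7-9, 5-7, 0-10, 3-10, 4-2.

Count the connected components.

From 0: component {0, 3, 6, 10}.
From 1: component {1}.
From 2: component {2, 4}.
From 5: component {5, 7, 9}.
From 8: component {8}.
That's 5 components.

5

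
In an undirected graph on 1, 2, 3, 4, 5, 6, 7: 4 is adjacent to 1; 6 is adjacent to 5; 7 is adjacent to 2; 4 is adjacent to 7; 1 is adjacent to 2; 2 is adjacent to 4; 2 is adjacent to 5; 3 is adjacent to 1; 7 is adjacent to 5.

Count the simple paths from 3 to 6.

7

3–1–2–4–7–5–6
3–1–2–5–6
3–1–2–7–5–6
3–1–4–2–5–6
3–1–4–2–7–5–6
3–1–4–7–2–5–6
3–1–4–7–5–6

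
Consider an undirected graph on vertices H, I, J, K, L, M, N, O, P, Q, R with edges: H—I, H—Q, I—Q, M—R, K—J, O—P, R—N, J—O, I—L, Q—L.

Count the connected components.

From H: component {H, I, L, Q}.
From J: component {J, K, O, P}.
From M: component {M, N, R}.
That's 3 components.

3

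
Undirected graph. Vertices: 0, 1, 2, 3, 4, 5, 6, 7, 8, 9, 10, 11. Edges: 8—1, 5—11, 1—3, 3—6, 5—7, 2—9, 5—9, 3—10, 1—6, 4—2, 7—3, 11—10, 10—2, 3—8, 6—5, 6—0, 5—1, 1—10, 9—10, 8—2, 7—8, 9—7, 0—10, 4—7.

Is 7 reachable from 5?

Explore from 5.
Distance 1: reach 1, 6, 7, 9, 11.
Found 7.

Yes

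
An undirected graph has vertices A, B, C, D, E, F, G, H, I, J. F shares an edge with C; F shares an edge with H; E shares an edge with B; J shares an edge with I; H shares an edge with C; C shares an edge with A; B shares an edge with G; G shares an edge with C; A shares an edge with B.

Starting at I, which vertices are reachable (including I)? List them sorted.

I, J

Start at I.
Its neighbours: J.
Nothing further is reachable.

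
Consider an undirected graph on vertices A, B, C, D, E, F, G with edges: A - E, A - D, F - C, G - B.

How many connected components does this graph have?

3

From A: component {A, D, E}.
From B: component {B, G}.
From C: component {C, F}.
That's 3 components.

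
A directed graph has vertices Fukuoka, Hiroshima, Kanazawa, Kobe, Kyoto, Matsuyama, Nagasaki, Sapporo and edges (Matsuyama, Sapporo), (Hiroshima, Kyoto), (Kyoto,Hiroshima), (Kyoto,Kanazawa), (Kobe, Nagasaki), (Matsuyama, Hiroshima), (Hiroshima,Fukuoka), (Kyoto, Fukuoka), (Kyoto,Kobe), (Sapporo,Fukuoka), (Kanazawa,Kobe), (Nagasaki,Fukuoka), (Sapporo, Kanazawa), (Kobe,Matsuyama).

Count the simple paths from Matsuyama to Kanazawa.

2

Matsuyama→Hiroshima→Kyoto→Kanazawa
Matsuyama→Sapporo→Kanazawa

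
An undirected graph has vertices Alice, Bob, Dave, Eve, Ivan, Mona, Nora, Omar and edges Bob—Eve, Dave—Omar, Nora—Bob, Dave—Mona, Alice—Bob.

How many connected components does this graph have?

3

From Alice: component {Alice, Bob, Eve, Nora}.
From Dave: component {Dave, Mona, Omar}.
From Ivan: component {Ivan}.
That's 3 components.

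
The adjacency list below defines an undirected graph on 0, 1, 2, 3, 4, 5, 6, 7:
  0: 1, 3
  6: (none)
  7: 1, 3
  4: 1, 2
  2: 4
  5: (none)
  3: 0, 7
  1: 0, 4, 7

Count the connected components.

3

From 0: component {0, 1, 2, 3, 4, 7}.
From 5: component {5}.
From 6: component {6}.
That's 3 components.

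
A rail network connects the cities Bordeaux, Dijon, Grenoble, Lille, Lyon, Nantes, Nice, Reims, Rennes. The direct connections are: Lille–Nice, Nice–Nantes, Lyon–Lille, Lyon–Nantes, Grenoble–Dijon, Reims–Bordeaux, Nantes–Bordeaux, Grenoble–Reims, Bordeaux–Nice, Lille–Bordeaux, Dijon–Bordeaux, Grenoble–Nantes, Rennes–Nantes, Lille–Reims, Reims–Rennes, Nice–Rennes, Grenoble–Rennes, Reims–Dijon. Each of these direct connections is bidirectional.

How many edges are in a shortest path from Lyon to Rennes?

Distance 0: Lyon.
Distance 1: Lille, Nantes.
Distance 2: Bordeaux, Grenoble, Nice, Reims, Rennes — contains Rennes.

2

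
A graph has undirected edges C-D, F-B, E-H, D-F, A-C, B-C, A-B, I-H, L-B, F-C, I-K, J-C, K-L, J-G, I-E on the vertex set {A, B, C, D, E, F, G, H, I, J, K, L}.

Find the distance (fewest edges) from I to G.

6

Distance 0: I.
Distance 1: E, H, K.
Distance 2: L.
Distance 3: B.
Distance 4: A, C, F.
Distance 5: D, J.
Distance 6: G — contains G.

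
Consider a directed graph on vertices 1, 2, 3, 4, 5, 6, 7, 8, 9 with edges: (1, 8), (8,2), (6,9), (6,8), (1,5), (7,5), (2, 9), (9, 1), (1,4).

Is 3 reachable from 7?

No

Explore from 7.
Distance 1: reach 5.
The search from 7 is exhausted; no directed path reaches 3.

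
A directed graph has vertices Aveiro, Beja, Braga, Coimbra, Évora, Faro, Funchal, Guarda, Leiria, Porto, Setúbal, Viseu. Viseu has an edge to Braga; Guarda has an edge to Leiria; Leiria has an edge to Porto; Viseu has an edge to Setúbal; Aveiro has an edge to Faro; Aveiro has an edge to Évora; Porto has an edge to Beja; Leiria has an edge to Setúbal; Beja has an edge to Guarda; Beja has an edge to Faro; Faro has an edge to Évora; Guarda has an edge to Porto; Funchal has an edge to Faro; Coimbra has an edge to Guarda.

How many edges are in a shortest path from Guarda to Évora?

Distance 0: Guarda.
Distance 1: Leiria, Porto.
Distance 2: Beja, Setúbal.
Distance 3: Faro.
Distance 4: Évora — contains Évora.

4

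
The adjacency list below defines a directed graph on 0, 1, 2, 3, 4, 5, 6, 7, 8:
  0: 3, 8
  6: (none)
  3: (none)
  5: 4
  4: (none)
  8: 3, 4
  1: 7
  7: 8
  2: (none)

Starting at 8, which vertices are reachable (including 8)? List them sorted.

3, 4, 8

Start at 8.
Its neighbours: 3, 4.
Nothing further is reachable.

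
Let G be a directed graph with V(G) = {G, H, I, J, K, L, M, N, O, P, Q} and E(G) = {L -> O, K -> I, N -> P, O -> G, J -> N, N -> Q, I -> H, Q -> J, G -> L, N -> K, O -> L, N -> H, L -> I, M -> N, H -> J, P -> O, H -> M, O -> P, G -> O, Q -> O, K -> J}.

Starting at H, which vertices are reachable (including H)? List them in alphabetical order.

G, H, I, J, K, L, M, N, O, P, Q

Start at H.
Its neighbours: J, M.
Then their neighbours: N.
Then next layer: K, P, Q.
Then next layer: I, O.
Then next layer: G, L.
Every vertex is now reached.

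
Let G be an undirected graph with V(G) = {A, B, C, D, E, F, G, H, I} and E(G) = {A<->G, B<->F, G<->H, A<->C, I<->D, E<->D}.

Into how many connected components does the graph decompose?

3

From A: component {A, C, G, H}.
From B: component {B, F}.
From D: component {D, E, I}.
That's 3 components.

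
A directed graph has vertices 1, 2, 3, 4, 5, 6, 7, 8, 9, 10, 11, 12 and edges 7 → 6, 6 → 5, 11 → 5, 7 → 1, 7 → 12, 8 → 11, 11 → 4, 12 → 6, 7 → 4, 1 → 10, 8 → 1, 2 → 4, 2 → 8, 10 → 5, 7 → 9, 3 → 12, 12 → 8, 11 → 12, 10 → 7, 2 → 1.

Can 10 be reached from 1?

Explore from 1.
Distance 1: reach 10.
Found 10.

Yes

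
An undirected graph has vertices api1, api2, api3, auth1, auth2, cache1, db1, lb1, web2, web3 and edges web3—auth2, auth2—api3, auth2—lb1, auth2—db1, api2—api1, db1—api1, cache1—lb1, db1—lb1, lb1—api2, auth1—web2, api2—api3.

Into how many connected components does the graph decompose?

2

From api1: component {api1, api2, api3, auth2, cache1, db1, lb1, web3}.
From auth1: component {auth1, web2}.
That's 2 components.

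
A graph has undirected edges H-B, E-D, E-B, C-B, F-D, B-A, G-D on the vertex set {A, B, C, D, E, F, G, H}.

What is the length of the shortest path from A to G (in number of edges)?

Distance 0: A.
Distance 1: B.
Distance 2: C, E, H.
Distance 3: D.
Distance 4: F, G — contains G.

4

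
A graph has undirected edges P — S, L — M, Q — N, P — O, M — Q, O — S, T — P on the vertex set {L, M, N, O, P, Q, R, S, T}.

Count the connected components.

3

From L: component {L, M, N, Q}.
From O: component {O, P, S, T}.
From R: component {R}.
That's 3 components.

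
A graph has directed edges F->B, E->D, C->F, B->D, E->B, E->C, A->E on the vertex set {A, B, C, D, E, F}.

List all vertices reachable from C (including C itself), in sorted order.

Start at C.
Its neighbours: F.
Then their neighbours: B.
Then next layer: D.
Nothing further is reachable.

B, C, D, F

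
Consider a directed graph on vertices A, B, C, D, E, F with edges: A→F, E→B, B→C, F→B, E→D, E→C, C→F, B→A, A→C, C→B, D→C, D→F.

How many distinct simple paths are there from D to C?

3

D→C
D→F→B→A→C
D→F→B→C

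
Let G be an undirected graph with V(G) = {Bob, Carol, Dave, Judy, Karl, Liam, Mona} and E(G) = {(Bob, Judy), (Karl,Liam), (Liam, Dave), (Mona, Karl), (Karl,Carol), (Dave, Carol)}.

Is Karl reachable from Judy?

Explore from Judy.
Distance 1: reach Bob.
The search is exhausted without reaching Karl; it lies in a different component.

No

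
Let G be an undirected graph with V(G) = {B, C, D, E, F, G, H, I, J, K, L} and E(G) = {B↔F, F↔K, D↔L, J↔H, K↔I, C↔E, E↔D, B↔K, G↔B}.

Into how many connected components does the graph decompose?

3

From B: component {B, F, G, I, K}.
From C: component {C, D, E, L}.
From H: component {H, J}.
That's 3 components.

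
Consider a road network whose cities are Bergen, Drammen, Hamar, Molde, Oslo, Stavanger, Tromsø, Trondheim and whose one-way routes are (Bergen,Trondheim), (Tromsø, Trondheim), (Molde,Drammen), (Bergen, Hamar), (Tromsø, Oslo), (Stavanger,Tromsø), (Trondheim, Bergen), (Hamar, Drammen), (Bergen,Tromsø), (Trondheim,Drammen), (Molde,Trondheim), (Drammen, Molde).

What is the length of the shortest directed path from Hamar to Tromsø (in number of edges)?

5

Distance 0: Hamar.
Distance 1: Drammen.
Distance 2: Molde.
Distance 3: Trondheim.
Distance 4: Bergen.
Distance 5: Tromsø — contains Tromsø.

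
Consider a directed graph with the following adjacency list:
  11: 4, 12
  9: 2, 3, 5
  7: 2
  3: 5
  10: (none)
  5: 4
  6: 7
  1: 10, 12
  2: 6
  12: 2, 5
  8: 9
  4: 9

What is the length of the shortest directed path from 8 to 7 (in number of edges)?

4

Distance 0: 8.
Distance 1: 9.
Distance 2: 2, 3, 5.
Distance 3: 4, 6.
Distance 4: 7 — contains 7.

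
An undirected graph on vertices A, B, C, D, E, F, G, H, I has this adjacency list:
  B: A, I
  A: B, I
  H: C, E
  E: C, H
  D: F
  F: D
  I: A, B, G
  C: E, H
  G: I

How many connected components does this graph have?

3

From A: component {A, B, G, I}.
From C: component {C, E, H}.
From D: component {D, F}.
That's 3 components.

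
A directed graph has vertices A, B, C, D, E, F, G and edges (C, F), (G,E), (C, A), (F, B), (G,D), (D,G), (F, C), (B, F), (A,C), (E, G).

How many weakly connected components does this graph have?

2

From A: component {A, B, C, F}.
From D: component {D, E, G}.
That's 2 components.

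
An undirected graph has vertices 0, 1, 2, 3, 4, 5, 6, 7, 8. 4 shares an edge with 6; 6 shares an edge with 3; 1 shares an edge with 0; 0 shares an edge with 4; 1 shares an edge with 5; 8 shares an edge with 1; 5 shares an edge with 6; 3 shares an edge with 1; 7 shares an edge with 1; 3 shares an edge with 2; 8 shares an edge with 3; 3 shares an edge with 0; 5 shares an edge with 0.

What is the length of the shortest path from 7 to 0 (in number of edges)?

Distance 0: 7.
Distance 1: 1.
Distance 2: 0, 3, 5, 8 — contains 0.

2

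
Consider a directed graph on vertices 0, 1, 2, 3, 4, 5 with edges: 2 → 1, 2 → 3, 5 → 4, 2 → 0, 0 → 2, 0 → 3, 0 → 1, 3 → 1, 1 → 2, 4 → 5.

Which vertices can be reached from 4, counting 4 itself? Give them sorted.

4, 5

Start at 4.
Its neighbours: 5.
Nothing further is reachable.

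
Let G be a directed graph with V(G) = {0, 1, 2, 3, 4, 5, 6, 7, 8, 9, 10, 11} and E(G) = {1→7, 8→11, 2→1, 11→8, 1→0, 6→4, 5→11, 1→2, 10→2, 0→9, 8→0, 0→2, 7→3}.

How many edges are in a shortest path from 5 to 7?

Distance 0: 5.
Distance 1: 11.
Distance 2: 8.
Distance 3: 0.
Distance 4: 2, 9.
Distance 5: 1.
Distance 6: 7 — contains 7.

6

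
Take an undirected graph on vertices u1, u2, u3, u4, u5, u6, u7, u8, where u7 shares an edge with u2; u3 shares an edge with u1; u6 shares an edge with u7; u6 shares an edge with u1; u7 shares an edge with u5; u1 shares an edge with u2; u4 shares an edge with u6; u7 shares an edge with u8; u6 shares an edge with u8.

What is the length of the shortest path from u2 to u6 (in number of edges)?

Distance 0: u2.
Distance 1: u1, u7.
Distance 2: u3, u5, u6, u8 — contains u6.

2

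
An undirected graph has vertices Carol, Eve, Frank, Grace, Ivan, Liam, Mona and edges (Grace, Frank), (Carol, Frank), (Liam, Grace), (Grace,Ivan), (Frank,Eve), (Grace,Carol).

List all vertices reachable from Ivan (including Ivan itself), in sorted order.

Start at Ivan.
Its neighbours: Grace.
Then their neighbours: Carol, Frank, Liam.
Then next layer: Eve.
Nothing further is reachable.

Carol, Eve, Frank, Grace, Ivan, Liam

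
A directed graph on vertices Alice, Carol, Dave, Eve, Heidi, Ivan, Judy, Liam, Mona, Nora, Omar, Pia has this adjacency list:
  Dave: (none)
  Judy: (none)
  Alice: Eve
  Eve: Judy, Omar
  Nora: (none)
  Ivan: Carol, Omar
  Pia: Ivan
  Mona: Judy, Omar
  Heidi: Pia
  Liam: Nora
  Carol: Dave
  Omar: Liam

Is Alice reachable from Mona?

No

Explore from Mona.
Distance 1: reach Judy, Omar.
Distance 2: reach Liam.
Distance 3: reach Nora.
The search from Mona is exhausted; no directed path reaches Alice.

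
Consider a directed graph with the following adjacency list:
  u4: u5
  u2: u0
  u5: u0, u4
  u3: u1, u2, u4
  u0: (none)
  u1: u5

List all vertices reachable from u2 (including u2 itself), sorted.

Start at u2.
Its neighbours: u0.
Nothing further is reachable.

u0, u2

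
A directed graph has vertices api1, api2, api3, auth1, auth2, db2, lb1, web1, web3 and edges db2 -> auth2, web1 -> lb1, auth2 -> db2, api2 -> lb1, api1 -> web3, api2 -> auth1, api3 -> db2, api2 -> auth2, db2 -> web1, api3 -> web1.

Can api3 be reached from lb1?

lb1 has no outgoing edges, so nothing is reachable from it.

No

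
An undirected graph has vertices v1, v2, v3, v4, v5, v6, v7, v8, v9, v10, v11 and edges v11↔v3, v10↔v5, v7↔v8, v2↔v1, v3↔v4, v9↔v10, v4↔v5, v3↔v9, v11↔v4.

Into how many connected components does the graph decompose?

4

From v1: component {v1, v2}.
From v3: component {v3, v4, v5, v9, v10, v11}.
From v6: component {v6}.
From v7: component {v7, v8}.
That's 4 components.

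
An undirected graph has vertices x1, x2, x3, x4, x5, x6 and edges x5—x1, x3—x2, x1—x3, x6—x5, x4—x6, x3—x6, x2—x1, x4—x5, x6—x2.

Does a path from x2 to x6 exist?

Explore from x2.
Distance 1: reach x1, x3, x6.
Found x6.

Yes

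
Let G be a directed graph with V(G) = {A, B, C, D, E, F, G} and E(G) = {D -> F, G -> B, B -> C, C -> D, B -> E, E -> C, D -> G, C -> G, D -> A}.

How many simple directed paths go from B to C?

2

B→C
B→E→C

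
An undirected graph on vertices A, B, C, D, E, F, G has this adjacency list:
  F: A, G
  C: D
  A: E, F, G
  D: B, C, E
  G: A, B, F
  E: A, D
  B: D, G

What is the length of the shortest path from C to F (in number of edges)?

Distance 0: C.
Distance 1: D.
Distance 2: B, E.
Distance 3: A, G.
Distance 4: F — contains F.

4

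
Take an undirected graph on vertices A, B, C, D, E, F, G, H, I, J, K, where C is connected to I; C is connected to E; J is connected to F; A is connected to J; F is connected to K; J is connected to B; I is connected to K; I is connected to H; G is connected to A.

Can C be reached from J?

Explore from J.
Distance 1: reach A, B, F.
Distance 2: reach G, K.
Distance 3: reach I.
Distance 4: reach C, H.
Found C.

Yes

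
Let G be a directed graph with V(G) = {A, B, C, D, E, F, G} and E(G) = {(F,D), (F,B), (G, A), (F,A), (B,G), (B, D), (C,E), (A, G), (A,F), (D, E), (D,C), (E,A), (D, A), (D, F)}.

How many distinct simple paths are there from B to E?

B→D→C→E
B→D→E
B→G→A→F→D→C→E
B→G→A→F→D→E

4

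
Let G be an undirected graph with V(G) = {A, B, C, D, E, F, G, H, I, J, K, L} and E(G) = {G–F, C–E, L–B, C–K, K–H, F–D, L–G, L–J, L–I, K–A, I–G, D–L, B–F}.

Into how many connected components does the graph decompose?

From A: component {A, C, E, H, K}.
From B: component {B, D, F, G, I, J, L}.
That's 2 components.

2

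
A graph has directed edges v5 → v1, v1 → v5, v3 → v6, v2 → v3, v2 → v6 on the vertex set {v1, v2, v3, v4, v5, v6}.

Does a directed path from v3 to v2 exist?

Explore from v3.
Distance 1: reach v6.
The search from v3 is exhausted; no directed path reaches v2.

No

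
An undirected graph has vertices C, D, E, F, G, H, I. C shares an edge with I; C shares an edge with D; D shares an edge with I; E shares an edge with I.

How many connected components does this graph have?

From C: component {C, D, E, I}.
From F: component {F}.
From G: component {G}.
From H: component {H}.
That's 4 components.

4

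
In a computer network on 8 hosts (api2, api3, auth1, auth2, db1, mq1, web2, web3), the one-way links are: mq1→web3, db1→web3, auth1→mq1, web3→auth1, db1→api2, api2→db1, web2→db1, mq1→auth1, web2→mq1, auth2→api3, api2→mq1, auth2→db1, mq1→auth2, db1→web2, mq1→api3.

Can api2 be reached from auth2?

Yes

Explore from auth2.
Distance 1: reach api3, db1.
Distance 2: reach api2, web2, web3.
Found api2.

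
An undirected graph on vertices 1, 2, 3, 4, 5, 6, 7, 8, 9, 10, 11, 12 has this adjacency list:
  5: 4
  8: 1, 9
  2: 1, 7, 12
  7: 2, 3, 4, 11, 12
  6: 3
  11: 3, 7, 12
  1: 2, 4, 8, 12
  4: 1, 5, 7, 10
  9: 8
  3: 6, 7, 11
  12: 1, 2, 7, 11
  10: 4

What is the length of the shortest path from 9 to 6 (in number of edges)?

6

Distance 0: 9.
Distance 1: 8.
Distance 2: 1.
Distance 3: 2, 4, 12.
Distance 4: 5, 7, 10, 11.
Distance 5: 3.
Distance 6: 6 — contains 6.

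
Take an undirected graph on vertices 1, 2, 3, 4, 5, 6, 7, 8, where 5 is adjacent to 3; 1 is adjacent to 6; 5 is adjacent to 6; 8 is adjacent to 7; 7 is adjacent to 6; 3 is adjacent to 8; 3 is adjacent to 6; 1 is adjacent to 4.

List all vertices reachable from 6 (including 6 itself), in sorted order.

1, 3, 4, 5, 6, 7, 8

Start at 6.
Its neighbours: 1, 3, 5, 7.
Then their neighbours: 4, 8.
Nothing further is reachable.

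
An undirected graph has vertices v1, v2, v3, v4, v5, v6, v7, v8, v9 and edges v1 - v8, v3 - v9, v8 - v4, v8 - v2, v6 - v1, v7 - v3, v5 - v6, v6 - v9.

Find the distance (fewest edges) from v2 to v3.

Distance 0: v2.
Distance 1: v8.
Distance 2: v1, v4.
Distance 3: v6.
Distance 4: v5, v9.
Distance 5: v3 — contains v3.

5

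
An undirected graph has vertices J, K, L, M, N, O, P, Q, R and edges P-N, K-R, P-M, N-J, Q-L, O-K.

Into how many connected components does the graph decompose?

From J: component {J, M, N, P}.
From K: component {K, O, R}.
From L: component {L, Q}.
That's 3 components.

3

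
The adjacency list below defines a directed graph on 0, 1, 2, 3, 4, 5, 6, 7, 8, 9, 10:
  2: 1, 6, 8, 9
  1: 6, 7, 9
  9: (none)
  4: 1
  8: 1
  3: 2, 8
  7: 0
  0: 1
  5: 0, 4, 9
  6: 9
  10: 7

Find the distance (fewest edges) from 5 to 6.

Distance 0: 5.
Distance 1: 0, 4, 9.
Distance 2: 1.
Distance 3: 6, 7 — contains 6.

3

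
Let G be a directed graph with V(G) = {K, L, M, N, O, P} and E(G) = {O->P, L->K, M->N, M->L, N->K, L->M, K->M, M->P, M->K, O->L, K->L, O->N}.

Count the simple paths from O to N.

3

O→L→K→M→N
O→L→M→N
O→N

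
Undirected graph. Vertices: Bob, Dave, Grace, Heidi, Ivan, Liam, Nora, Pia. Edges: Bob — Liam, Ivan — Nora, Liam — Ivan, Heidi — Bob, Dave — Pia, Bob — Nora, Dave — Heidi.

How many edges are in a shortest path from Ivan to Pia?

5

Distance 0: Ivan.
Distance 1: Liam, Nora.
Distance 2: Bob.
Distance 3: Heidi.
Distance 4: Dave.
Distance 5: Pia — contains Pia.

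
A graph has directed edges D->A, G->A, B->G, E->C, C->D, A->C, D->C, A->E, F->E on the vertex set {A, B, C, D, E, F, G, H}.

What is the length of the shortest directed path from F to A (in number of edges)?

Distance 0: F.
Distance 1: E.
Distance 2: C.
Distance 3: D.
Distance 4: A — contains A.

4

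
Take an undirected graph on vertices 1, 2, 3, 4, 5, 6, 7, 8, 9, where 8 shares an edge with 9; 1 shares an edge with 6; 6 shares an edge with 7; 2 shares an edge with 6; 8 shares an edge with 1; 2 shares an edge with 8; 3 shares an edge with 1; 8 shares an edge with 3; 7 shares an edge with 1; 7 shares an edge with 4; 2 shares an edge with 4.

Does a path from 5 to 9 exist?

5 has no edges, so nothing is reachable from it.

No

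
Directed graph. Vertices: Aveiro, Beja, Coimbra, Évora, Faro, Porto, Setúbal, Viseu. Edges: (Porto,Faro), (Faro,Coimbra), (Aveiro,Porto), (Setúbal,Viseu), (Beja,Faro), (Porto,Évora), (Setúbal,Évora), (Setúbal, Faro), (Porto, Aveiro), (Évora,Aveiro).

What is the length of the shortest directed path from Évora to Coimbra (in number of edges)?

Distance 0: Évora.
Distance 1: Aveiro.
Distance 2: Porto.
Distance 3: Faro.
Distance 4: Coimbra — contains Coimbra.

4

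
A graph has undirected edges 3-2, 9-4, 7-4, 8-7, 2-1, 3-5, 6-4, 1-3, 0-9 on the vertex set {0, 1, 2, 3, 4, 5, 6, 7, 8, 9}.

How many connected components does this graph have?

From 0: component {0, 4, 6, 7, 8, 9}.
From 1: component {1, 2, 3, 5}.
That's 2 components.

2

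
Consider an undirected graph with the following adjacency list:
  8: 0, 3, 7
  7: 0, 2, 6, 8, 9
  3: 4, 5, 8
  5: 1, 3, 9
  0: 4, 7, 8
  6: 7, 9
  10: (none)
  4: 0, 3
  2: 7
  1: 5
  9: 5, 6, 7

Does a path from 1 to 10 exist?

Explore from 1.
Distance 1: reach 5.
Distance 2: reach 3, 9.
Distance 3: reach 4, 6, 7, 8.
Distance 4: reach 0, 2.
The search is exhausted without reaching 10; it lies in a different component.

No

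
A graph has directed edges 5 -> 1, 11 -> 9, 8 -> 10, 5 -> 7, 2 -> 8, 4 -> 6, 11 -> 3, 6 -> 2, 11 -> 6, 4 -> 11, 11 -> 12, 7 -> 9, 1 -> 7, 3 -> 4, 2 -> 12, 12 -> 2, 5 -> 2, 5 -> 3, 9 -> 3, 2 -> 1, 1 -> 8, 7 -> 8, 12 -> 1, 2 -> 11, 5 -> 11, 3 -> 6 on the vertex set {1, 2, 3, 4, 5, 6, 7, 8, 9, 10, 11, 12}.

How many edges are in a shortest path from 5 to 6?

Distance 0: 5.
Distance 1: 1, 2, 3, 7, 11.
Distance 2: 4, 6, 8, 9, 12 — contains 6.

2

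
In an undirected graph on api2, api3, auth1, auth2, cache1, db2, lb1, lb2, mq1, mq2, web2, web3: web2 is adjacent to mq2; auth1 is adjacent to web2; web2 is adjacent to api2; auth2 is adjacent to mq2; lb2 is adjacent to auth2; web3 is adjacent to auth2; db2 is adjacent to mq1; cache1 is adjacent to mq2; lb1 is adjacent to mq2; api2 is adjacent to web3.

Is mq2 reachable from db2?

No

Explore from db2.
Distance 1: reach mq1.
The search is exhausted without reaching mq2; it lies in a different component.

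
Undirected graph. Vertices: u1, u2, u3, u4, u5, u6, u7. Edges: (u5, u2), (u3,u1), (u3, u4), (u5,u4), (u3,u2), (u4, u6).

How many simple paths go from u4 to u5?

2

u4–u3–u2–u5
u4–u5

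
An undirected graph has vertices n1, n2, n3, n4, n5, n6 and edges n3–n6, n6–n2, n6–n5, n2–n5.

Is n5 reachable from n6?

Explore from n6.
Distance 1: reach n2, n3, n5.
Found n5.

Yes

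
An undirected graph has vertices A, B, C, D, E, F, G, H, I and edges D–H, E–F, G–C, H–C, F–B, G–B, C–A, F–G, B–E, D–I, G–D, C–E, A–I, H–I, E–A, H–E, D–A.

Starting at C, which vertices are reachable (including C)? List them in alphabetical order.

Start at C.
Its neighbours: A, E, G, H.
Then their neighbours: B, D, F, I.
Every vertex is now reached.

A, B, C, D, E, F, G, H, I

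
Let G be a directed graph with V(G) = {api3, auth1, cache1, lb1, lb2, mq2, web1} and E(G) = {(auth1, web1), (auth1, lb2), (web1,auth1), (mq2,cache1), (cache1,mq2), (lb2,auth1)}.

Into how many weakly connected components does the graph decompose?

From api3: component {api3}.
From auth1: component {auth1, lb2, web1}.
From cache1: component {cache1, mq2}.
From lb1: component {lb1}.
That's 4 components.

4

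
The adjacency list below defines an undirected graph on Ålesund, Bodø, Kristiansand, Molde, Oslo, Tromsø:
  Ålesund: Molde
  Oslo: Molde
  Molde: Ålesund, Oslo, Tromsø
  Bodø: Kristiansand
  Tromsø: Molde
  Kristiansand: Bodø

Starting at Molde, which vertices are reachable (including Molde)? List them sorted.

Ålesund, Molde, Oslo, Tromsø

Start at Molde.
Its neighbours: Ålesund, Oslo, Tromsø.
Nothing further is reachable.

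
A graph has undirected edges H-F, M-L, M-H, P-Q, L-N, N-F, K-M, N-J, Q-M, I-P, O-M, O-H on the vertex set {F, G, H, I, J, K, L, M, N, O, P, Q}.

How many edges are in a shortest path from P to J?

Distance 0: P.
Distance 1: I, Q.
Distance 2: M.
Distance 3: H, K, L, O.
Distance 4: F, N.
Distance 5: J — contains J.

5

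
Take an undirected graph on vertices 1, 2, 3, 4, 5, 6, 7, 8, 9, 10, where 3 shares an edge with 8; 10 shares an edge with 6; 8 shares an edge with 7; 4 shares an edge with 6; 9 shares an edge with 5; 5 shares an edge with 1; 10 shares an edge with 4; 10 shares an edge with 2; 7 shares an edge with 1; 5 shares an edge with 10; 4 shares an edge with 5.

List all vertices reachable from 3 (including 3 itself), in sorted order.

Start at 3.
Its neighbours: 8.
Then their neighbours: 7.
Then next layer: 1.
Then next layer: 5.
Then next layer: 4, 9, 10.
Then next layer: 2, 6.
Every vertex is now reached.

1, 2, 3, 4, 5, 6, 7, 8, 9, 10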